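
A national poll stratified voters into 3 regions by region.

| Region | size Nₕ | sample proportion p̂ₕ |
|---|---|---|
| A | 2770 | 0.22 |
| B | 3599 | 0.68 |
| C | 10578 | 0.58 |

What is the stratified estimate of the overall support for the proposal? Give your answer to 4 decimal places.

0.5424

Wₕ = Nₕ/N with N = 16947: 0.1635, 0.2124, 0.6242.
p̂_st = 0.1635·0.22 + 0.2124·0.68 + 0.6242·0.58 ≈ 0.542395... → 0.5424.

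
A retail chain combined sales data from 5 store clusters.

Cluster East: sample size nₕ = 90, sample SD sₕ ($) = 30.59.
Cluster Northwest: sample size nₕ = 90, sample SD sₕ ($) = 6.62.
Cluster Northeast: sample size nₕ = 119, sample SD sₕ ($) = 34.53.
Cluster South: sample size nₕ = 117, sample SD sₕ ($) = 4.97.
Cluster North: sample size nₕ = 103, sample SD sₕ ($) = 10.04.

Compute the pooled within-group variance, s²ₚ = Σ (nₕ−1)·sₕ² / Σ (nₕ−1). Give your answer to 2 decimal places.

East: (90−1)·30.59² = 89·935.7481 = 83281.5809
Northwest: (90−1)·6.62² = 89·43.8244 = 3900.3716
Northeast: (119−1)·34.53² = 118·1192.3209 = 140693.8662
South: (117−1)·4.97² = 116·24.7009 = 2865.3044
North: (103−1)·10.04² = 102·100.8016 = 10281.7632
Numerator = 241022.8863; denominator = Σ(nₕ−1) = 514.
s²ₚ = 241022.8863/514 = 468.9161... → 468.92.

468.92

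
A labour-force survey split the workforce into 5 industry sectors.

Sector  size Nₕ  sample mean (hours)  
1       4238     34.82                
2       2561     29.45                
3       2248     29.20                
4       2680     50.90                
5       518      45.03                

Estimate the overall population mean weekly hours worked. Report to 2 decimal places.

N = 12245; weights Wₕ = Nₕ/N = (0.3461, 0.2091, 0.1836, 0.2189, 0.0423).
x̄_st = Σ Wₕ·x̄ₕ = 0.3461·34.82 + 0.2091·29.45 + 0.1836·29.20 + 0.2189·50.90 + 0.0423·45.03 ≈ 36.6164...
→ 36.62.

36.62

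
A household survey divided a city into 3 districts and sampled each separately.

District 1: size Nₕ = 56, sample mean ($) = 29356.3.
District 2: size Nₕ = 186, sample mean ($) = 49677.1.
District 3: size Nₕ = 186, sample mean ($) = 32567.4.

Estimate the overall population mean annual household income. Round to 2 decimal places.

x̄_st = (Σ Nₕx̄ₕ) / (Σ Nₕ) = (56·29356.3 + 186·49677.1 + 186·32567.4) / 428
= 16941429.8 / 428 = 39582.7799... → 39582.78.

39582.78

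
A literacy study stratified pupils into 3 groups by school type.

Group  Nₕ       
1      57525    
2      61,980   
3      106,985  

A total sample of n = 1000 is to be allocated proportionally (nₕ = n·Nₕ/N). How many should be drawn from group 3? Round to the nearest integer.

Share of group 3 = 106985/226490 = 0.47236.
Allocate 1000 × 0.47236 = 472.361... → 472.

472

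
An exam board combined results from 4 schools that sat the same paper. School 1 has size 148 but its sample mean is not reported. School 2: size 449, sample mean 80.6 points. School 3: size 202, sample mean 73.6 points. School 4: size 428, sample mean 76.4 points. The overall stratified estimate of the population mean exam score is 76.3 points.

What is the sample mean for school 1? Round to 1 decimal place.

66.7

Σ Nₕx̄ₕ = N·μ, so 148·x̄_1 = 1227·76.3 − (449·80.6 + 202·73.6 + 428·76.4).
= 93620.1 − 83755.8 = 9864.3.
x̄_1 = 9864.3 / 148 = 66.651... → 66.7.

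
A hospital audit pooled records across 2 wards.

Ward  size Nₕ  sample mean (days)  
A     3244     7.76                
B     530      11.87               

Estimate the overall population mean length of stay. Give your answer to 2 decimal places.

8.34

x̄_st = (Σ Nₕx̄ₕ) / (Σ Nₕ) = (3244·7.76 + 530·11.87) / 3774
= 31464.54 / 3774 = 8.3372... → 8.34.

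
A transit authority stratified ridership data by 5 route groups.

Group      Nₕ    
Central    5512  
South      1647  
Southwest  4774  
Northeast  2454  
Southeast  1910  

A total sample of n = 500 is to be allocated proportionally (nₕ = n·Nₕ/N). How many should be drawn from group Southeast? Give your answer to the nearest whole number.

59

Share of group Southeast = 1910/16297 = 0.11720.
Allocate 500 × 0.11720 = 58.600... → 59.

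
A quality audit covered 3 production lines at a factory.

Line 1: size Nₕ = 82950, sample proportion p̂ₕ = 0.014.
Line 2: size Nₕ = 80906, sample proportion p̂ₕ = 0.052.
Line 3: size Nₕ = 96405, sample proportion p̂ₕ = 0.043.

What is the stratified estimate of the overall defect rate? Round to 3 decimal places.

0.037

Wₕ = Nₕ/N with N = 260261: 0.3187, 0.3109, 0.3704.
p̂_st = 0.3187·0.014 + 0.3109·0.052 + 0.3704·0.043 ≈ 0.03655... → 0.037.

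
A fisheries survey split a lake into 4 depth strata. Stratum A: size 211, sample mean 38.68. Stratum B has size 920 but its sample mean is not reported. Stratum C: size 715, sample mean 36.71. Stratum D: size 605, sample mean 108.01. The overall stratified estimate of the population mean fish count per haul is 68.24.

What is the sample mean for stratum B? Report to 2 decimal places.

Σ Nₕx̄ₕ = N·μ, so 920·x̄_B = 2451·68.24 − (211·38.68 + 715·36.71 + 605·108.01).
= 167256.24 − 99755.18 = 67501.06.
x̄_B = 67501.06 / 920 = 73.3707... → 73.37.

73.37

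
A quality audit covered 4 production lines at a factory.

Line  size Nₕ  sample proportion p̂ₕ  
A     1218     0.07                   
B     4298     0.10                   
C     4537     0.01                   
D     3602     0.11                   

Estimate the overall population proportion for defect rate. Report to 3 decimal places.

N = 1218 + 4298 + 4537 + 3602 = 13655.
Overall proportion = Σ (Nₕ/N)·p̂ₕ.
Σ Nₕp̂ₕ = 85.26 + 429.8 + 45.37 + 396.22 = 956.65.
956.65 / 13655 = 0.07006... → 0.070.

0.070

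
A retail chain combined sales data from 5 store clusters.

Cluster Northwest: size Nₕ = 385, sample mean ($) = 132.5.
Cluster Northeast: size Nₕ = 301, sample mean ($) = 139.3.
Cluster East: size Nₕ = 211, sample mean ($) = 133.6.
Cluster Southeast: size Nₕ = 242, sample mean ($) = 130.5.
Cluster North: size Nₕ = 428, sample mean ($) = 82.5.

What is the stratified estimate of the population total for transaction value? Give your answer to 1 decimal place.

Estimate total by summing Nₕ·x̄ₕ over strata.
385·132.5 + 301·139.3 + 211·133.6 + 242·130.5 + 428·82.5 = 51012.5 + 41929.3 + 28189.6 + 31581 + 35310 = 188022.4.

188022.4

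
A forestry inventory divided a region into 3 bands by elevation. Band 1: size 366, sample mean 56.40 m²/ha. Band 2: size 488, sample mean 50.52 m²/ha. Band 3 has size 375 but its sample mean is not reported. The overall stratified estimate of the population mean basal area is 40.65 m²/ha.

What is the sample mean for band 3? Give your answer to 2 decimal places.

12.43

Σ Nₕx̄ₕ = N·μ, so 375·x̄_3 = 1229·40.65 − (366·56.40 + 488·50.52).
= 49958.85 − 45296.16 = 4662.69.
x̄_3 = 4662.69 / 375 = 12.4338... → 12.43.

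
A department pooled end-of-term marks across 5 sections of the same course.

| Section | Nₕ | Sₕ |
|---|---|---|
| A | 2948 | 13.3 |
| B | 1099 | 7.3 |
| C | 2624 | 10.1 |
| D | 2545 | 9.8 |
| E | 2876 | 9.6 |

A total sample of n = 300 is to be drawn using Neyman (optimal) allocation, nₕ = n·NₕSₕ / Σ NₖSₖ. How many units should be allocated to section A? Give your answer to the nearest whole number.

93

A: NₕSₕ = 2948·13.3 = 39208.4
B: NₕSₕ = 1099·7.3 = 8022.7
C: NₕSₕ = 2624·10.1 = 26502.4
D: NₕSₕ = 2545·9.8 = 24941
E: NₕSₕ = 2876·9.6 = 27609.6
Σ NₕSₕ = 126284.1.
n_A = 300·39208.4/126284.1 = 93.143... → 93.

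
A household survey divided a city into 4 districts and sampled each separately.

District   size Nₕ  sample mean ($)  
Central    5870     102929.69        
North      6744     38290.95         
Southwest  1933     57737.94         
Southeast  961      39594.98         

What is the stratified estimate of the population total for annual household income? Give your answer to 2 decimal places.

1012089660.90

Population total = Σ Nₕ·x̄ₕ (each stratum's size times its mean).
5870·102929.69 + 6744·38290.95 + 1933·57737.94 + 961·39594.98 = 604197280.3 + 258234166.8 + 111607438.02 + 38050775.78 = 1012089660.90.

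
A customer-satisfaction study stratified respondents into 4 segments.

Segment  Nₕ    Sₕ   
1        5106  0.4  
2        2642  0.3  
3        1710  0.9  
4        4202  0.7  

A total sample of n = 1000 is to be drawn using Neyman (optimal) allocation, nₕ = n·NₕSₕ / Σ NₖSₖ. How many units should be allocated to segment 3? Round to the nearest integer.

210

1: NₕSₕ = 5106·0.4 = 2042.4
2: NₕSₕ = 2642·0.3 = 792.6
3: NₕSₕ = 1710·0.9 = 1539
4: NₕSₕ = 4202·0.7 = 2941.4
Σ NₕSₕ = 7315.4.
n_3 = 1000·1539/7315.4 = 210.378... → 210.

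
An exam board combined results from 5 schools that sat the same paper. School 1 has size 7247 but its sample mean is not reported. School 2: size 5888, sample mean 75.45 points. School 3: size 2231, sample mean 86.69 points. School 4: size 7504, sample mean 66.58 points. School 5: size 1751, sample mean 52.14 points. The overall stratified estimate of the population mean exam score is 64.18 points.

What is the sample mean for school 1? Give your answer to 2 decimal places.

48.52

N = 7247 + 5888 + 2231 + 7504 + 1751 = 24621.
Overall total = μ·N = 64.18·24621 = 1580175.78.
Subtract the known strata: 5888·75.45 + 2231·86.69 + 7504·66.58 + 1751·52.14 = 1228568.45.
Remaining total for school 1: 1580175.78 − 1228568.45 = 351607.33.
Divide by its size: 351607.33 / 7247 = 48.5176... → 48.52.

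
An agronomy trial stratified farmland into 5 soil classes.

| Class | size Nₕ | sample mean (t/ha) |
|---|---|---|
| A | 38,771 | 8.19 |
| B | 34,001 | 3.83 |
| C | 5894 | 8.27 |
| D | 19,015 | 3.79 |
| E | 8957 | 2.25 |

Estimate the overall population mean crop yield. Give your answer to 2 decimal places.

5.52

N = 38771 + 34001 + 5894 + 19015 + 8957 = 106638.
Overall mean = Σ (Nₕ/N)·x̄ₕ — weight by population share, not a simple average.
Σ Nₕx̄ₕ = 38771·8.19 + 34001·3.83 + 5894·8.27 + 19015·3.79 + 8957·2.25 = 317534.49 + 130223.83 + 48743.38 + 72066.85 + 20153.25 = 588721.8.
Divide by N: 588721.8 / 106638 = 5.5208... → 5.52.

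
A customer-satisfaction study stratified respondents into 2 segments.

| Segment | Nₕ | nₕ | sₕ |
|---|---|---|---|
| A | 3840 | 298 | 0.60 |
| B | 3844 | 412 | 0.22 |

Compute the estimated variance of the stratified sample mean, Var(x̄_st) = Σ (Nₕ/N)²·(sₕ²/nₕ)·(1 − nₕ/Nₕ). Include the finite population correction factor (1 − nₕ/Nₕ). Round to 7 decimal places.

N = 7684. Term for each stratum: Wₕ²sₕ²/nₕ·(1−nₕ/Nₕ).
Var(x̄_st) = 0.0002782860 + 0.0000262485 = 0.0003045344 → 0.0003045.

0.0003045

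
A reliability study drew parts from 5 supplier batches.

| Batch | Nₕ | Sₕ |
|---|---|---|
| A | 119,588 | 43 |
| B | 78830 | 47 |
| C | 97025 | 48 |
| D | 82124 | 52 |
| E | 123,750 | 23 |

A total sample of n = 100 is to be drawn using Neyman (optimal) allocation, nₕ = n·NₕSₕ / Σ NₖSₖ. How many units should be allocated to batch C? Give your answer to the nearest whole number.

A: NₕSₕ = 119588·43 = 5142284
B: NₕSₕ = 78830·47 = 3705010
C: NₕSₕ = 97025·48 = 4657200
D: NₕSₕ = 82124·52 = 4270448
E: NₕSₕ = 123750·23 = 2846250
Σ NₕSₕ = 20621192.
n_C = 100·4657200/20621192 = 22.585... → 23.

23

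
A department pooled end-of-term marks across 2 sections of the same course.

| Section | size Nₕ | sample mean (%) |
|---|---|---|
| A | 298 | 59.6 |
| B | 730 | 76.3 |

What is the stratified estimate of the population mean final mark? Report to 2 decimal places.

71.46

N = 1028; weights Wₕ = Nₕ/N = (0.2899, 0.7101).
x̄_st = Σ Wₕ·x̄ₕ = 0.2899·59.6 + 0.7101·76.3 ≈ 71.4589...
→ 71.46.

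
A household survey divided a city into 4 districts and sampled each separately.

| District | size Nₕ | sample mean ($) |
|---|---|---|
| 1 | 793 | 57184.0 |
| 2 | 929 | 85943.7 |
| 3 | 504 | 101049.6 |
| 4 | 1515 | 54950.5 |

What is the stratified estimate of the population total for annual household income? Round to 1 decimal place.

Estimate total by summing Nₕ·x̄ₕ over strata.
793·57184.0 + 929·85943.7 + 504·101049.6 + 1515·54950.5 = 45346912 + 79841697.3 + 50928998.4 + 83250007.5 = 259367615.2.

259367615.2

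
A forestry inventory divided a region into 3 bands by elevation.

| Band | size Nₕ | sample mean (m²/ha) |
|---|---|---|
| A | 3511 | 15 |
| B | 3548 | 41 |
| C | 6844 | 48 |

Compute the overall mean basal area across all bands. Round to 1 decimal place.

x̄_st = (Σ Nₕx̄ₕ) / (Σ Nₕ) = (3511·15 + 3548·41 + 6844·48) / 13903
= 526645 / 13903 = 37.880... → 37.9.

37.9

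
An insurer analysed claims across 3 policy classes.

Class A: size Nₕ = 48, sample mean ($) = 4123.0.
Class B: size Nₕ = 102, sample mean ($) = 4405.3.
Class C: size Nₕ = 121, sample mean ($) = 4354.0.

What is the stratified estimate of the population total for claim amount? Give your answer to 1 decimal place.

A: 48·4123.0 = 197904
B: 102·4405.3 = 449340.6
C: 121·4354.0 = 526834
τ̂ = Σ Nₕx̄ₕ = 1174078.6.

1174078.6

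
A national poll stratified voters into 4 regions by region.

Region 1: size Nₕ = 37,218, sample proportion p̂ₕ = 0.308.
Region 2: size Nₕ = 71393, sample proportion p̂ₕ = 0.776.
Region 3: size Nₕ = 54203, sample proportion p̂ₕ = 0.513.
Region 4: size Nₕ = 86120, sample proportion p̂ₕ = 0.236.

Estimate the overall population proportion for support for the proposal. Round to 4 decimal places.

Wₕ = Nₕ/N with N = 248934: 0.1495, 0.2868, 0.2177, 0.3460.
p̂_st = 0.1495·0.308 + 0.2868·0.776 + 0.2177·0.513 + 0.3460·0.236 ≈ 0.461948... → 0.4619.

0.4619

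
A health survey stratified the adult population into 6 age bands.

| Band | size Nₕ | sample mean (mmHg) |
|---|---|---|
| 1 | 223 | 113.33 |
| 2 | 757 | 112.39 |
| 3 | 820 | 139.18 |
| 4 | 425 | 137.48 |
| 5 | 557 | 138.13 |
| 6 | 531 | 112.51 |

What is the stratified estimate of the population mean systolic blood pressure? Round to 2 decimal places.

126.65

x̄_st = (Σ Nₕx̄ₕ) / (Σ Nₕ) = (223·113.33 + 757·112.39 + 820·139.18 + 425·137.48 + 557·138.13 + 531·112.51) / 3313
= 419589.64 / 3313 = 126.6495... → 126.65.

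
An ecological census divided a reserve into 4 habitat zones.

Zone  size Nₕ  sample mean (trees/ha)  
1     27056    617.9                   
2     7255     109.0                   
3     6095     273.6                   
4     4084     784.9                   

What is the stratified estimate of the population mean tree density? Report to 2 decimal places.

503.08

N = 44490; weights Wₕ = Nₕ/N = (0.6081, 0.1631, 0.1370, 0.0918).
x̄_st = Σ Wₕ·x̄ₕ = 0.6081·617.9 + 0.1631·109.0 + 0.1370·273.6 + 0.0918·784.9 ≈ 503.0753...
→ 503.08.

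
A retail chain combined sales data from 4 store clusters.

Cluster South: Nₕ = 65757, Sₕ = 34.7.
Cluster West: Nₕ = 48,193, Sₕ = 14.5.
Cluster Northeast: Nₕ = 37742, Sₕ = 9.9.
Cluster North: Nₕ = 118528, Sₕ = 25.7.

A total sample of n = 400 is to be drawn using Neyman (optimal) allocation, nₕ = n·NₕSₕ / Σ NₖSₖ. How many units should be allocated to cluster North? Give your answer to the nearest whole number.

Σ NₕSₕ = 65757·34.7 + 48193·14.5 + 37742·9.9 + 118528·25.7 = 6400381.8.
Share for North: 3046169.6/6400381.8 = 0.47594.
n_North = 400 × 0.47594 = 190.374... → 190.

190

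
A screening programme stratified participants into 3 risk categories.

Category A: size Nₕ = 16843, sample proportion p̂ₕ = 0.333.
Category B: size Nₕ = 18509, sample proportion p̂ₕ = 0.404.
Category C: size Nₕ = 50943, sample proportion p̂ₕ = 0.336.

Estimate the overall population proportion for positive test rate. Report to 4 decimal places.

Wₕ = Nₕ/N with N = 86295: 0.1952, 0.2145, 0.5903.
p̂_st = 0.1952·0.333 + 0.2145·0.404 + 0.5903·0.336 ≈ 0.349999... → 0.3500.

0.3500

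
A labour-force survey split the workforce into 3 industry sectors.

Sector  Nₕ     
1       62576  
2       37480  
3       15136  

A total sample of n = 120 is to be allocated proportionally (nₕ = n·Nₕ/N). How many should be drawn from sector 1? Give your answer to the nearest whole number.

N = 62576 + 37480 + 15136 = 115192.
n_1 = 120·62576/115192 = 65.188... → 65.

65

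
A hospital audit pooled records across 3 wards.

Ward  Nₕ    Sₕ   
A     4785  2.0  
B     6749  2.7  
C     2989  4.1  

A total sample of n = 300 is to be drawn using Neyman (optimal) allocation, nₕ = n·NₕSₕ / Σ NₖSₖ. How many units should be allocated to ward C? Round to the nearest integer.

Σ NₕSₕ = 4785·2.0 + 6749·2.7 + 2989·4.1 = 40047.2.
Share for C: 12254.9/40047.2 = 0.30601.
n_C = 300 × 0.30601 = 91.803... → 92.

92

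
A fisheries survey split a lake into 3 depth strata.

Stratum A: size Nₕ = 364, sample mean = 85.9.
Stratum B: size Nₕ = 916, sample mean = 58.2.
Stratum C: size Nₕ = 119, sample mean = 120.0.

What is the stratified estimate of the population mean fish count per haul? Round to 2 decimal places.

70.66

N = 1399; weights Wₕ = Nₕ/N = (0.2602, 0.6548, 0.0851).
x̄_st = Σ Wₕ·x̄ₕ = 0.2602·85.9 + 0.6548·58.2 + 0.0851·120.0 ≈ 70.6639...
→ 70.66.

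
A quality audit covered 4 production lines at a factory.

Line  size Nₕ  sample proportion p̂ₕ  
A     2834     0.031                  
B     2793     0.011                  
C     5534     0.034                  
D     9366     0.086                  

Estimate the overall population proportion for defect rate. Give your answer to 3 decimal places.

0.054

N = 2834 + 2793 + 5534 + 9366 = 20527.
Overall proportion = Σ (Nₕ/N)·p̂ₕ.
Σ Nₕp̂ₕ = 87.854 + 30.723 + 188.156 + 805.476 = 1112.209.
1112.209 / 20527 = 0.05418... → 0.054.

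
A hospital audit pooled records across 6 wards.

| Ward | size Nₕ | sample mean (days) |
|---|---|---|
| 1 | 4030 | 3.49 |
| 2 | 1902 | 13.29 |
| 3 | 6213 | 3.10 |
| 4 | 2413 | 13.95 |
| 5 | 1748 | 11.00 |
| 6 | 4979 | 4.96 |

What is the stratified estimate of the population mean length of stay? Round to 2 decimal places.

x̄_st = (Σ Nₕx̄ₕ) / (Σ Nₕ) = (4030·3.49 + 1902·13.29 + 6213·3.10 + 2413·13.95 + 1748·11.00 + 4979·4.96) / 21285
= 136187.77 / 21285 = 6.3983... → 6.40.

6.40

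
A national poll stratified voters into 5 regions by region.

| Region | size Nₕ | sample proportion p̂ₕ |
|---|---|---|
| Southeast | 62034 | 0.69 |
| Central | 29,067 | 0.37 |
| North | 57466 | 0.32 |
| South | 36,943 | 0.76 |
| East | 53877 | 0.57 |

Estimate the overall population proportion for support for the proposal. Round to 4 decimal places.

Wₕ = Nₕ/N with N = 239387: 0.2591, 0.1214, 0.2401, 0.1543, 0.2251.
p̂_st = 0.2591·0.69 + 0.1214·0.37 + 0.2401·0.32 + 0.1543·0.76 + 0.2251·0.57 ≈ 0.546120... → 0.5461.

0.5461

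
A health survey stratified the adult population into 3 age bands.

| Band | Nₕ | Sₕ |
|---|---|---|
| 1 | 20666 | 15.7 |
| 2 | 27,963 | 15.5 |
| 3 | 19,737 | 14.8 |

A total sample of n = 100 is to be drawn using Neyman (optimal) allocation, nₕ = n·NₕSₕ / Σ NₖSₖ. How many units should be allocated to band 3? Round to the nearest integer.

28

Σ NₕSₕ = 20666·15.7 + 27963·15.5 + 19737·14.8 = 1049990.3.
Share for 3: 292107.6/1049990.3 = 0.27820.
n_3 = 100 × 0.27820 = 27.820... → 28.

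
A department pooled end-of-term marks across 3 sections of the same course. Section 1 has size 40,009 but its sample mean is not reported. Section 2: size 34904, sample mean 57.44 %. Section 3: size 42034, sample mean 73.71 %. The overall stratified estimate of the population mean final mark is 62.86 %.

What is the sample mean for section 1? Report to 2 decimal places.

N = 40009 + 34904 + 42034 = 116947.
Overall total = μ·N = 62.86·116947 = 7351288.42.
Subtract the known strata: 34904·57.44 + 42034·73.71 = 5103211.9.
Remaining total for section 1: 7351288.42 − 5103211.9 = 2248076.52.
Divide by its size: 2248076.52 / 40009 = 56.1893... → 56.19.

56.19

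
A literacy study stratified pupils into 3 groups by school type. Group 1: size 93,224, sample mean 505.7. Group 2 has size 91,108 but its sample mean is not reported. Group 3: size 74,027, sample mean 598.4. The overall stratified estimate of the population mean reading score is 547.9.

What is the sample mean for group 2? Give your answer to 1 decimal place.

550.0

N = 93224 + 91108 + 74027 = 258359.
Overall total = μ·N = 547.9·258359 = 141554896.1.
Subtract the known strata: 93224·505.7 + 74027·598.4 = 91441133.6.
Remaining total for group 2: 141554896.1 − 91441133.6 = 50113762.5.
Divide by its size: 50113762.5 / 91108 = 550.048... → 550.0.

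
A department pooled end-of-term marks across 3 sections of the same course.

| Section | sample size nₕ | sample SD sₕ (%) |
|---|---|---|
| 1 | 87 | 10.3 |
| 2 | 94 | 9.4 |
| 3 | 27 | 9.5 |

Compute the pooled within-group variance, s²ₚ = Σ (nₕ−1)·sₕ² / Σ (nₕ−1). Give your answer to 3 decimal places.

96.038

Degrees of freedom: 86 + 93 + 26 = 205.
Σ(nₕ−1)sₕ² = 86·106.09 + 93·88.36 + 26·90.25 = 19687.72.
s²ₚ = 19687.72 / 205 = 96.03766... → 96.038.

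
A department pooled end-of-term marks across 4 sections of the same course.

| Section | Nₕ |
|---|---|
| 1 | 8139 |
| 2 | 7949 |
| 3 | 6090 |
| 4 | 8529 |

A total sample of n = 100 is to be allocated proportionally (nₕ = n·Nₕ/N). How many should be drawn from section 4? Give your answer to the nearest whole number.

N = 8139 + 7949 + 6090 + 8529 = 30707.
n_4 = 100·8529/30707 = 27.775... → 28.

28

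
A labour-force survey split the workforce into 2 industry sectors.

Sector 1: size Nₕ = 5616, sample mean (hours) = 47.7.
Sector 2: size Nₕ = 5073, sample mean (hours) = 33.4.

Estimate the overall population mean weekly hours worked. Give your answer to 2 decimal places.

40.91

N = 5616 + 5073 = 10689.
Weight each subgroup mean by Nₕ/N and sum.
Σ Nₕx̄ₕ = 5616·47.7 + 5073·33.4 = 267883.2 + 169438.2 = 437321.4.
Divide by N: 437321.4 / 10689 = 40.9132... → 40.91.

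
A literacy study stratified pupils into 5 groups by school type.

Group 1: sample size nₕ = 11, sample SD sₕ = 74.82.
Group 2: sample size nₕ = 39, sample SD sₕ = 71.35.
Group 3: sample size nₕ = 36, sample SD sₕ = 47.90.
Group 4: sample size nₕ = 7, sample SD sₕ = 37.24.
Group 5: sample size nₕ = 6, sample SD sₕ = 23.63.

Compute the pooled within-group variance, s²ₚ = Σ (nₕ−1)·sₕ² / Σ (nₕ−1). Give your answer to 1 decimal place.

3626.1

1: (11−1)·74.82² = 10·5598.0324 = 55980.324
2: (39−1)·71.35² = 38·5090.8225 = 193451.255
3: (36−1)·47.90² = 35·2294.41 = 80304.35
4: (7−1)·37.24² = 6·1386.8176 = 8320.9056
5: (6−1)·23.63² = 5·558.3769 = 2791.8845
Numerator = 340848.7191; denominator = Σ(nₕ−1) = 94.
s²ₚ = 340848.7191/94 = 3626.050... → 3626.1.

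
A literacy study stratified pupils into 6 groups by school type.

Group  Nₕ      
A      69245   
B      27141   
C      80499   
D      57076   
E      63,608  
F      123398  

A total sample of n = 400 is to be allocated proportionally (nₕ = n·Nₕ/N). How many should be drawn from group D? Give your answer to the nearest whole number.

54

Share of group D = 57076/420967 = 0.13558.
Allocate 400 × 0.13558 = 54.233... → 54.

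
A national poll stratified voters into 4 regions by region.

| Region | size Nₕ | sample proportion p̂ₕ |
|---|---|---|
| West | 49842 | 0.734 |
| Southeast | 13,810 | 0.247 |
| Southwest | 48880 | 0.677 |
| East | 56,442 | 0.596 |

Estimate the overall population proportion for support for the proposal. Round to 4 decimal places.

0.6316

Wₕ = Nₕ/N with N = 168974: 0.2950, 0.0817, 0.2893, 0.3340.
p̂_st = 0.2950·0.734 + 0.0817·0.247 + 0.2893·0.677 + 0.3340·0.596 ≈ 0.631614... → 0.6316.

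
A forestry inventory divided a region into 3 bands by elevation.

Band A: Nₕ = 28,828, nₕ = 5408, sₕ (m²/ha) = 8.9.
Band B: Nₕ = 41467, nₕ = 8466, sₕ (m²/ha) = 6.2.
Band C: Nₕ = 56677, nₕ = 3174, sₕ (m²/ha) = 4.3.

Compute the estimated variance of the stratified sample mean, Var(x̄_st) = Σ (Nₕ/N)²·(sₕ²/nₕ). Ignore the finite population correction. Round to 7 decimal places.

N = 126972; Wₕ = Nₕ/N.
band A: (28828/126972)²·8.9²/5408 = 0.0007550165
band B: (41467/126972)²·6.2²/8466 = 0.0004842777
band C: (56677/126972)²·4.3²/3174 = 0.0011607208
Sum = 0.0024000150 → 0.0024000.

0.0024000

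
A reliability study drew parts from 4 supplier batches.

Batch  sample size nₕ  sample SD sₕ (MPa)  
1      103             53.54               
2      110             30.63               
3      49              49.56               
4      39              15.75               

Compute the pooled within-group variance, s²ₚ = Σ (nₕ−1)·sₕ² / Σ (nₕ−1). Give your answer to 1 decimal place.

1757.5

Degrees of freedom: 102 + 109 + 48 + 38 = 297.
Σ(nₕ−1)sₕ² = 102·2866.5316 + 109·938.1969 + 48·2456.1936 + 38·248.0625 = 521973.3531.
s²ₚ = 521973.3531 / 297 = 1757.486... → 1757.5.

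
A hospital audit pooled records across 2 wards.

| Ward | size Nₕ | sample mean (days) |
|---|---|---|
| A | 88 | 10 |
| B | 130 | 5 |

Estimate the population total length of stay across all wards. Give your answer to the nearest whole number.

A: 88·10 = 880
B: 130·5 = 650
τ̂ = Σ Nₕx̄ₕ = 1530.

1530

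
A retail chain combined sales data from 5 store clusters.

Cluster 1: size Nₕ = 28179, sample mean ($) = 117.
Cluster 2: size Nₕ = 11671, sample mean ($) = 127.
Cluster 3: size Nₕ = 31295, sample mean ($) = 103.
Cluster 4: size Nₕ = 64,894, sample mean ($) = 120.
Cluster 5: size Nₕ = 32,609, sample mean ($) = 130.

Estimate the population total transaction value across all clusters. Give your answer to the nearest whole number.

20028995

Population total = Σ Nₕ·x̄ₕ (each stratum's size times its mean).
28179·117 + 11671·127 + 31295·103 + 64894·120 + 32609·130 = 3296943 + 1482217 + 3223385 + 7787280 + 4239170 = 20028995.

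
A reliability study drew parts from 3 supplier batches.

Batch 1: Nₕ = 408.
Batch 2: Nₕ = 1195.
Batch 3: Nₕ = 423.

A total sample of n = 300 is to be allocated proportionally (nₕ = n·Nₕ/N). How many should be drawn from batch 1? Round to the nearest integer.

Share of batch 1 = 408/2026 = 0.20138.
Allocate 300 × 0.20138 = 60.415... → 60.

60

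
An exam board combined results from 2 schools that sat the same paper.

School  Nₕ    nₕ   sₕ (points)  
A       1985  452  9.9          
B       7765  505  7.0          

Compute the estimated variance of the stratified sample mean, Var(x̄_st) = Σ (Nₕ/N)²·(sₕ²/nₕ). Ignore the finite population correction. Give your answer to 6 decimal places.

0.070531

N = 9750. Term for each stratum: Wₕ²sₕ²/nₕ.
Var(x̄_st) = 0.008987600 + 0.061542961 = 0.070530562 → 0.070531.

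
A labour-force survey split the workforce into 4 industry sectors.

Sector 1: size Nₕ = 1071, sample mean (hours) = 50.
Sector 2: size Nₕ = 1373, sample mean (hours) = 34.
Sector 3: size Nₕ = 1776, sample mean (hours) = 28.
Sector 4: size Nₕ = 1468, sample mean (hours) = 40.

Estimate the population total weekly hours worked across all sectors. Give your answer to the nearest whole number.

1: 1071·50 = 53550
2: 1373·34 = 46682
3: 1776·28 = 49728
4: 1468·40 = 58720
τ̂ = Σ Nₕx̄ₕ = 208680.

208680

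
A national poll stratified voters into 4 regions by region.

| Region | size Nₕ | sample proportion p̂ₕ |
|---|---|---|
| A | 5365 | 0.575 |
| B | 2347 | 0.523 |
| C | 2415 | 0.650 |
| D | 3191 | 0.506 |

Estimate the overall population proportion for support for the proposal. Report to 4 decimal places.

0.5629

Wₕ = Nₕ/N with N = 13318: 0.4028, 0.1762, 0.1813, 0.2396.
p̂_st = 0.4028·0.575 + 0.1762·0.523 + 0.1813·0.650 + 0.2396·0.506 ≈ 0.562904... → 0.5629.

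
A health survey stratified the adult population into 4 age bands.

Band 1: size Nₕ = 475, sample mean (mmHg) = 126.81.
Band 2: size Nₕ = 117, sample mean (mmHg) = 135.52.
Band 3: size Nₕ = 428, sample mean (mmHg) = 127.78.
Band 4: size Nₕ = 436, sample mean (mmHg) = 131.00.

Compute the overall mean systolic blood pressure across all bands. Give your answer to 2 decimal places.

129.05

x̄_st = (Σ Nₕx̄ₕ) / (Σ Nₕ) = (475·126.81 + 117·135.52 + 428·127.78 + 436·131.00) / 1456
= 187896.43 / 1456 = 129.0497... → 129.05.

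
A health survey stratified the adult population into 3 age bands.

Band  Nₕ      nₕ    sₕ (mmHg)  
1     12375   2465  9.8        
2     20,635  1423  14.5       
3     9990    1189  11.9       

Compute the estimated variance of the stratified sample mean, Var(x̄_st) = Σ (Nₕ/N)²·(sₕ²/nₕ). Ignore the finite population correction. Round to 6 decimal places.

N = 43000. Term for each stratum: Wₕ²sₕ²/nₕ.
Var(x̄_st) = 0.003226924 + 0.034025392 + 0.006428448 = 0.043680764 → 0.043681.

0.043681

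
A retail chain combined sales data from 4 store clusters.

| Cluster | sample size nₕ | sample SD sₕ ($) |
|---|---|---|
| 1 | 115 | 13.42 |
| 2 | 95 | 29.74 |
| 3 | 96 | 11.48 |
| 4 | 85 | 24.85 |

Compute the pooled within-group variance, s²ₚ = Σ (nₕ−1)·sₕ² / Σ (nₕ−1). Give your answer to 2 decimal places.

Degrees of freedom: 114 + 94 + 95 + 84 = 387.
Σ(nₕ−1)sₕ² = 114·180.0964 + 94·884.4676 + 95·131.7904 + 84·617.5225 = 168062.922.
s²ₚ = 168062.922 / 387 = 434.2711... → 434.27.

434.27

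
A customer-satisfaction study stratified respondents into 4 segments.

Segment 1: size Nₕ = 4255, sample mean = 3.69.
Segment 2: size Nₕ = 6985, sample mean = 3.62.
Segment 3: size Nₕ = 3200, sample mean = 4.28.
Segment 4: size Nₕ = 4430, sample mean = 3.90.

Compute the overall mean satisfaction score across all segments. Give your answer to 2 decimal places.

x̄_st = (Σ Nₕx̄ₕ) / (Σ Nₕ) = (4255·3.69 + 6985·3.62 + 3200·4.28 + 4430·3.90) / 18870
= 71959.65 / 18870 = 3.8134... → 3.81.

3.81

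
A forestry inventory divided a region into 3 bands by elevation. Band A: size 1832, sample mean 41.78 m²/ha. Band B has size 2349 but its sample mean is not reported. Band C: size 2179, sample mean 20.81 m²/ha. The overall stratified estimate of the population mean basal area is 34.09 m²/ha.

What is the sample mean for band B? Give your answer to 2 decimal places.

40.41

N = 1832 + 2349 + 2179 = 6360.
Overall total = μ·N = 34.09·6360 = 216812.4.
Subtract the known strata: 1832·41.78 + 2179·20.81 = 121885.95.
Remaining total for band B: 216812.4 − 121885.95 = 94926.45.
Divide by its size: 94926.45 / 2349 = 40.4114... → 40.41.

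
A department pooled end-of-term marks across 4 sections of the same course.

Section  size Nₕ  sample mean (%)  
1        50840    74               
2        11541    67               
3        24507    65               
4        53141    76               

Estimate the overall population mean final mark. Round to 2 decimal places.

N = 140029; weights Wₕ = Nₕ/N = (0.3631, 0.0824, 0.1750, 0.3795).
x̄_st = Σ Wₕ·x̄ₕ = 0.3631·74 + 0.0824·67 + 0.1750·65 + 0.3795·76 ≈ 72.6069...
→ 72.61.

72.61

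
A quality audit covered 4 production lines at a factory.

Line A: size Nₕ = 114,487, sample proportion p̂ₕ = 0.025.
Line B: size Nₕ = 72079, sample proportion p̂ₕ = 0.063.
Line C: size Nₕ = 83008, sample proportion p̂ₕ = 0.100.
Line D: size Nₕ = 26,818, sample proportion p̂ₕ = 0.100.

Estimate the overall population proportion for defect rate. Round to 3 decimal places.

N = 114487 + 72079 + 83008 + 26818 = 296392.
Overall proportion = Σ (Nₕ/N)·p̂ₕ.
Σ Nₕp̂ₕ = 2862.175 + 4540.977 + 8300.8 + 2681.8 = 18385.752.
18385.752 / 296392 = 0.06203... → 0.062.

0.062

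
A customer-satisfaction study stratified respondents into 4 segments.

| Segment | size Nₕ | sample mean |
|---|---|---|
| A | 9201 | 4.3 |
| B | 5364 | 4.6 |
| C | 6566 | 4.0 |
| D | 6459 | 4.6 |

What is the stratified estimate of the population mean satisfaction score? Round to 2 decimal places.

N = 9201 + 5364 + 6566 + 6459 = 27590.
Weight each subgroup mean by Nₕ/N and sum.
Σ Nₕx̄ₕ = 9201·4.3 + 5364·4.6 + 6566·4.0 + 6459·4.6 = 39564.3 + 24674.4 + 26264 + 29711.4 = 120214.1.
Divide by N: 120214.1 / 27590 = 4.3572... → 4.36.

4.36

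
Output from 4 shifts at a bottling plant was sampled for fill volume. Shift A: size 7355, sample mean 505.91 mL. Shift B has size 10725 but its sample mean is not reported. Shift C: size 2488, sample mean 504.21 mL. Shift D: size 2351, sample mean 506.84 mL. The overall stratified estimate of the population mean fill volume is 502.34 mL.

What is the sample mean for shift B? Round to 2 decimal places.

498.47

Σ Nₕx̄ₕ = N·μ, so 10725·x̄_B = 22919·502.34 − (7355·505.91 + 2488·504.21 + 2351·506.84).
= 11513130.46 − 6167023.37 = 5346107.09.
x̄_B = 5346107.09 / 10725 = 498.4715... → 498.47.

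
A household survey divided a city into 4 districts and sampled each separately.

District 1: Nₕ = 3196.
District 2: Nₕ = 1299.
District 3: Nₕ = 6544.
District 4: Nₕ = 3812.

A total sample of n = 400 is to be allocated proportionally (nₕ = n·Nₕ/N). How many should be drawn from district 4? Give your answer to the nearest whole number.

N = 3196 + 1299 + 6544 + 3812 = 14851.
n_4 = 400·3812/14851 = 102.673... → 103.

103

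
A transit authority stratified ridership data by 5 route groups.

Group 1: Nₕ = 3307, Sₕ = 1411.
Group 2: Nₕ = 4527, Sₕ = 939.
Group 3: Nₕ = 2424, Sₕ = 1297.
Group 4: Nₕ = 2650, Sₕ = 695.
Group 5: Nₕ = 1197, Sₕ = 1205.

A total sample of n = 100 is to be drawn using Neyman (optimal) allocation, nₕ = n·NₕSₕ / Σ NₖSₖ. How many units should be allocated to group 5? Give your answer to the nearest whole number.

Σ NₕSₕ = 3307·1411 + 4527·939 + 2424·1297 + 2650·695 + 1197·1205 = 15345093.
Share for 5: 1442385/15345093 = 0.09400.
n_5 = 100 × 0.09400 = 9.400... → 9.

9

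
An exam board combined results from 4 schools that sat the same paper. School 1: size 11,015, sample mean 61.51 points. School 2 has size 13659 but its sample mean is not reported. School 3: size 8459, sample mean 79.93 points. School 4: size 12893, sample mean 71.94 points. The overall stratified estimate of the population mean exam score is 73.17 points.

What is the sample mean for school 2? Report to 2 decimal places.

N = 11015 + 13659 + 8459 + 12893 = 46026.
Overall total = μ·N = 73.17·46026 = 3367722.42.
Subtract the known strata: 11015·61.51 + 8459·79.93 + 12893·71.94 = 2281182.94.
Remaining total for school 2: 3367722.42 − 2281182.94 = 1086539.48.
Divide by its size: 1086539.48 / 13659 = 79.5475... → 79.55.

79.55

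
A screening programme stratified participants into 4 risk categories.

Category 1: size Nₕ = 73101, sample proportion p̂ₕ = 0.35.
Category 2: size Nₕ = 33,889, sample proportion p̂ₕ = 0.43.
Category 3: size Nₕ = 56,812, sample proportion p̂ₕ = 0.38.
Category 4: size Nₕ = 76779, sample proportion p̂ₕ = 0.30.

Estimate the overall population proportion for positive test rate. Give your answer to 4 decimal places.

0.3524

N = 73101 + 33889 + 56812 + 76779 = 240581.
Overall proportion = Σ (Nₕ/N)·p̂ₕ.
Σ Nₕp̂ₕ = 25585.35 + 14572.27 + 21588.56 + 23033.7 = 84779.88.
84779.88 / 240581 = 0.352396... → 0.3524.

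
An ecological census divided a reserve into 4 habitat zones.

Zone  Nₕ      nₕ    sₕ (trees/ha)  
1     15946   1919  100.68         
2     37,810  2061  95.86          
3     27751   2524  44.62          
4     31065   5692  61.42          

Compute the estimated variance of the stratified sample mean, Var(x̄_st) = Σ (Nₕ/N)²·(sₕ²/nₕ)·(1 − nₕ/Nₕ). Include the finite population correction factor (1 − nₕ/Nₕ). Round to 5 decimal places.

0.65359

N = 112572. Term for each stratum: Wₕ²sₕ²/nₕ·(1−nₕ/Nₕ).
Var(x̄_st) = 0.09323248 + 0.47556148 + 0.04357659 + 0.04122277 = 0.65359332 → 0.65359.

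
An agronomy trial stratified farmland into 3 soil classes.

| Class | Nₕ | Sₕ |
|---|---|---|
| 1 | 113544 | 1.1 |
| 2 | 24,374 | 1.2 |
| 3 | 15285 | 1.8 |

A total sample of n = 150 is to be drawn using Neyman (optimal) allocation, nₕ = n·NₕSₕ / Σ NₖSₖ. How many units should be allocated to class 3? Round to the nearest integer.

1: NₕSₕ = 113544·1.1 = 124898.4
2: NₕSₕ = 24374·1.2 = 29248.8
3: NₕSₕ = 15285·1.8 = 27513
Σ NₕSₕ = 181660.2.
n_3 = 150·27513/181660.2 = 22.718... → 23.

23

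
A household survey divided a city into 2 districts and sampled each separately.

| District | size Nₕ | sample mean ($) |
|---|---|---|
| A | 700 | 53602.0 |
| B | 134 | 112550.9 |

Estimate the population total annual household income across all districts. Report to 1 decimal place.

A: 700·53602.0 = 37521400
B: 134·112550.9 = 15081820.6
τ̂ = Σ Nₕx̄ₕ = 52603220.6.

52603220.6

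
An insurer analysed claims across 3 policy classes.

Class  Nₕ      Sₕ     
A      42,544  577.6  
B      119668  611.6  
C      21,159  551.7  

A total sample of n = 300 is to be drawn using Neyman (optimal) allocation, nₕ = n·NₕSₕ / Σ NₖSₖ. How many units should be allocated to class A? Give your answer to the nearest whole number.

67

A: NₕSₕ = 42544·577.6 = 24573414.4
B: NₕSₕ = 119668·611.6 = 73188948.8
C: NₕSₕ = 21159·551.7 = 11673420.3
Σ NₕSₕ = 109435783.5.
n_A = 300·24573414.4/109435783.5 = 67.364... → 67.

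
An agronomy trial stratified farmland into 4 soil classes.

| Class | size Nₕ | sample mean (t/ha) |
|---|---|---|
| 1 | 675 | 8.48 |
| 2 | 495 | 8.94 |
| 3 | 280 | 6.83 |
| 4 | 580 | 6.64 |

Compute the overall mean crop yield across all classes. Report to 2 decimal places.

7.84

N = 2030; weights Wₕ = Nₕ/N = (0.3325, 0.2438, 0.1379, 0.2857).
x̄_st = Σ Wₕ·x̄ₕ = 0.3325·8.48 + 0.2438·8.94 + 0.1379·6.83 + 0.2857·6.64 ≈ 7.8389...
→ 7.84.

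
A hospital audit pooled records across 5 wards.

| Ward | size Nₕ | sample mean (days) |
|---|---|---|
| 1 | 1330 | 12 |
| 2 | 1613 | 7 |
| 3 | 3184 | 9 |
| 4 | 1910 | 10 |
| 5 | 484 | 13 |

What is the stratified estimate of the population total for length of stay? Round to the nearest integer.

1: 1330·12 = 15960
2: 1613·7 = 11291
3: 3184·9 = 28656
4: 1910·10 = 19100
5: 484·13 = 6292
τ̂ = Σ Nₕx̄ₕ = 81299.

81299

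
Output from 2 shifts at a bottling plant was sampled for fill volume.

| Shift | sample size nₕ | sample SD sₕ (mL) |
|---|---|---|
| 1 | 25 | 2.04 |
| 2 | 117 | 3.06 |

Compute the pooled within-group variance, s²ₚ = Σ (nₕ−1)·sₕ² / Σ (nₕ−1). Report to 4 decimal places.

8.4718

1: (25−1)·2.04² = 24·4.1616 = 99.8784
2: (117−1)·3.06² = 116·9.3636 = 1086.1776
Numerator = 1186.056; denominator = Σ(nₕ−1) = 140.
s²ₚ = 1186.056/140 = 8.471829... → 8.4718.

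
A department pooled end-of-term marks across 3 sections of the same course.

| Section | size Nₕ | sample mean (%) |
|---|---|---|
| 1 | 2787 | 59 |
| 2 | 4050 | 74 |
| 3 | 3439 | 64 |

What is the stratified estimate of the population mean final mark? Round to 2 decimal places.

66.59

N = 2787 + 4050 + 3439 = 10276.
Weight each subgroup mean by Nₕ/N and sum.
Σ Nₕx̄ₕ = 2787·59 + 4050·74 + 3439·64 = 164433 + 299700 + 220096 = 684229.
Divide by N: 684229 / 10276 = 66.5851... → 66.59.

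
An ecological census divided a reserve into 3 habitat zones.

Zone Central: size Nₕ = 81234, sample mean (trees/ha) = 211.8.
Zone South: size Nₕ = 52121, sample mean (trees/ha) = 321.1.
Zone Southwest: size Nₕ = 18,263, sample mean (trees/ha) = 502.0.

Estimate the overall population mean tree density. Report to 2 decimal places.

N = 81234 + 52121 + 18263 = 151618.
Weight each subgroup mean by Nₕ/N and sum.
Σ Nₕx̄ₕ = 81234·211.8 + 52121·321.1 + 18263·502.0 = 17205361.2 + 16736053.1 + 9168026 = 43109440.3.
Divide by N: 43109440.3 / 151618 = 284.3293... → 284.33.

284.33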